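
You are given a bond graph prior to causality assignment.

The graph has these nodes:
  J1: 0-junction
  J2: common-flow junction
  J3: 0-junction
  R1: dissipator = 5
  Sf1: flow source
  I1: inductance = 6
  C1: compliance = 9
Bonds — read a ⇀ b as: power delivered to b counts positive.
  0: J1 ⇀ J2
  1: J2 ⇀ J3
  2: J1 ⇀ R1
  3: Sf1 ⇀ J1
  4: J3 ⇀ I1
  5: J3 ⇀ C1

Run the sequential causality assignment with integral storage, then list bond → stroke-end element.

bond 0 →J1
bond 1 →J2
bond 2 →R1
bond 3 →Sf1
bond 4 →I1
bond 5 →J3

b3 stroke at Sf1  (Sf1: flow source, stroke at near end)
b4 stroke at I1  (I1 outputs flow p/I1)
b5 stroke at J3  (C1: C, integral causality)
b1 stroke at J2  (0-jn J3 has e-setter on 5)
b0 stroke at J1  (only one flow-in slot at J2)
b2 stroke at R1  (0-jn J1 has e-setter on 0)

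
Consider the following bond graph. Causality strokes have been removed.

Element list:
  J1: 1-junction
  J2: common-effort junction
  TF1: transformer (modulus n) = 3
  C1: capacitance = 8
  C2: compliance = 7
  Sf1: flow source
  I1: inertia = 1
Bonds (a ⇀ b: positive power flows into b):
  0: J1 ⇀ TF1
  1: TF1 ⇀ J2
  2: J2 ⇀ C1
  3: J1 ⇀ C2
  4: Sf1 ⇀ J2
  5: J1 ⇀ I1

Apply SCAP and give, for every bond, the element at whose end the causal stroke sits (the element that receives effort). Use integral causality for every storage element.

b0 |J1
b1 |TF1
b2 |J2
b3 |J1
b4 |Sf1
b5 |I1

b4 |Sf1  (Sf1: flow source, stroke at near end)
b2 |J2  (C1 integral (e out))
b1 |TF1  (0-jn J2 has e-setter on 2)
b0 |J1  (TF1 one-in-one-out from 1)
b3 |J1  (prefer integral on C2)
b5 |I1  (closing 1-jn rule on J1)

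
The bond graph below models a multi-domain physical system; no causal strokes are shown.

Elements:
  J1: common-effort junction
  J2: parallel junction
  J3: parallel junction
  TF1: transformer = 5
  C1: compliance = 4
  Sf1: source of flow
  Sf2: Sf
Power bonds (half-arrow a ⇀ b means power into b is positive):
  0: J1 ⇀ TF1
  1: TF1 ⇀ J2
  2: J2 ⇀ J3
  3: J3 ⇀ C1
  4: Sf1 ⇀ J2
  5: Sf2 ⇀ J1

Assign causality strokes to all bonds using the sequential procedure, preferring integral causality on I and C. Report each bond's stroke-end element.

β4 →Sf1  (Sf1 (Sf) sets flow on bond)
β5 →Sf2  (source Sf2 imposes f)
β0 →J1  (only one effort-in slot at J1)
β1 →TF1  (TF TF1: opposite of bond 0)
β2 →J2  (J2 needs exactly one e-in)
β3 →J3  (J3 needs exactly one e-in)

β0 stroke→J1
β1 stroke→TF1
β2 stroke→J2
β3 stroke→J3
β4 stroke→Sf1
β5 stroke→Sf2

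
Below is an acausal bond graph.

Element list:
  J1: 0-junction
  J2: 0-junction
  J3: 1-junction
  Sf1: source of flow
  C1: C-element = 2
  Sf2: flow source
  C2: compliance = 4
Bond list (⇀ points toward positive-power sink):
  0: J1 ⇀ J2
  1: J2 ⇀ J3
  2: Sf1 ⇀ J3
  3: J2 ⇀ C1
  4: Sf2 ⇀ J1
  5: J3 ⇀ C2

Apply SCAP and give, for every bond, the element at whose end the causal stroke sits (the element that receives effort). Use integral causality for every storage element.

#2 |Sf1  (Sf1: flow source, stroke at near end)
#4 |Sf2  (Sf2 (Sf) sets flow on bond)
#0 |J1  (closing 0-jn rule on J1)
#1 |J3  (1-jn J3 has f-setter on 2)
#5 |J3  (J3: bond 2 brought flow, rest push out)
#3 |J2  (J2 needs exactly one e-in)

bond 0 |J1
bond 1 |J3
bond 2 |Sf1
bond 3 |J2
bond 4 |Sf2
bond 5 |J3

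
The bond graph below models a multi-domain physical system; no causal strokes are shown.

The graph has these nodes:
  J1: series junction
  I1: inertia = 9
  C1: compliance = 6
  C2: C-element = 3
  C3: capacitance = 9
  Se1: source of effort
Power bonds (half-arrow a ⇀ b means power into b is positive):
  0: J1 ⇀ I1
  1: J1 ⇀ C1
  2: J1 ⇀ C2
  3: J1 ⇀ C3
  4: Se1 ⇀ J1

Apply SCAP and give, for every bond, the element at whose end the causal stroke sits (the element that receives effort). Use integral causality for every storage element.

bond 4 stroke→J1  (Se1 (Se) sets effort on bond)
bond 0 stroke→I1  (I1 integral (f out))
bond 1 stroke→J1  (J1: bond 0 brought flow, rest push out)
bond 2 stroke→J1  (1-jn J1 has f-setter on 0)
bond 3 stroke→J1  (1-jn J1 has f-setter on 0)

b0 stroke→I1
b1 stroke→J1
b2 stroke→J1
b3 stroke→J1
b4 stroke→J1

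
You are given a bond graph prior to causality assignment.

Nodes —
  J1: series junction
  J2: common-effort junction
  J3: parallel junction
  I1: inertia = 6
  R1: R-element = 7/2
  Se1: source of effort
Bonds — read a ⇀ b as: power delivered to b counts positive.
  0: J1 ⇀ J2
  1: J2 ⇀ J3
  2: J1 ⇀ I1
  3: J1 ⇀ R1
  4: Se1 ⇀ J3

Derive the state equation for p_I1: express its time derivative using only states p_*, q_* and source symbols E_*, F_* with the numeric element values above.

β4 →J3  (source Se1 imposes e)
β1 →J2  (0-jn J3 has e-setter on 4)
β0 →J1  (J2: bond 1 brought effort, rest push out)
β2 →I1  (prefer integral on I1)
β3 →J1  (common-f at J1 fixed by 2)

dp_I1/dt = -E_Se1 - 7*p_I1/12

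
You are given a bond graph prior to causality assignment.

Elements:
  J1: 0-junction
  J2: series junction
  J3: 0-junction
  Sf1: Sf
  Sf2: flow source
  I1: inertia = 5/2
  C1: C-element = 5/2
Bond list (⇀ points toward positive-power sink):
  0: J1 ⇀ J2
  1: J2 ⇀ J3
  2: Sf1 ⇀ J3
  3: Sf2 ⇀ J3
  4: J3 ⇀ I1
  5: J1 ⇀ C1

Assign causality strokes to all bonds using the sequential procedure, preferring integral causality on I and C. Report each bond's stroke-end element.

β0 stroke at J2
β1 stroke at J3
β2 stroke at Sf1
β3 stroke at Sf2
β4 stroke at I1
β5 stroke at J1

b2 →Sf1  (Sf1: flow source, stroke at near end)
b3 →Sf2  (Sf2 (Sf) sets flow on bond)
b4 →I1  (I1 outputs flow p/I1)
b1 →J3  (closing 0-jn rule on J3)
b0 →J2  (1-jn J2 has f-setter on 1)
b5 →J1  (J1 needs exactly one e-in)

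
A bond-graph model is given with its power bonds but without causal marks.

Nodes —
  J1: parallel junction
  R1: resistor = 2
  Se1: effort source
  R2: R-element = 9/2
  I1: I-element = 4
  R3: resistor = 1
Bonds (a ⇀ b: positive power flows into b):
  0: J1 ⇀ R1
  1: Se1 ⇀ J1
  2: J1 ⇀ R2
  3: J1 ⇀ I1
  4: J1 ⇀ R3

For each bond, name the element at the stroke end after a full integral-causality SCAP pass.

#0 stroke at R1
#1 stroke at J1
#2 stroke at R2
#3 stroke at I1
#4 stroke at R3

#1 |J1  (Se1: effort source, stroke at far end)
#0 |R1  (common-e at J1 fixed by 1)
#2 |R2  (J1 effort already set via bond 1)
#3 |I1  (J1: bond 1 brought effort, rest push out)
#4 |R3  (0-jn J1 has e-setter on 1)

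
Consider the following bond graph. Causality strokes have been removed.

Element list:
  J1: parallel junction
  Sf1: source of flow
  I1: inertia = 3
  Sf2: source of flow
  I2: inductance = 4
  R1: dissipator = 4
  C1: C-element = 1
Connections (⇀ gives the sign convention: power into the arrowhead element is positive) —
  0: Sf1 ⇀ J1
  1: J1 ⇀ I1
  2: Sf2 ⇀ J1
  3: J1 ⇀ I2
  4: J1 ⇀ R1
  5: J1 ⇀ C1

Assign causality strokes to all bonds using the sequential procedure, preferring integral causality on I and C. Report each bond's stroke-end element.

β0 |Sf1
β1 |I1
β2 |Sf2
β3 |I2
β4 |R1
β5 |J1

#0 →Sf1  (source Sf1 imposes f)
#2 →Sf2  (Sf2 fixes flow; stroke at Sf2)
#1 →I1  (I1 outputs flow p/I1)
#3 →I2  (I2 outputs flow p/I2)
#5 →J1  (C1 integral (e out))
#4 →R1  (common-e at J1 fixed by 5)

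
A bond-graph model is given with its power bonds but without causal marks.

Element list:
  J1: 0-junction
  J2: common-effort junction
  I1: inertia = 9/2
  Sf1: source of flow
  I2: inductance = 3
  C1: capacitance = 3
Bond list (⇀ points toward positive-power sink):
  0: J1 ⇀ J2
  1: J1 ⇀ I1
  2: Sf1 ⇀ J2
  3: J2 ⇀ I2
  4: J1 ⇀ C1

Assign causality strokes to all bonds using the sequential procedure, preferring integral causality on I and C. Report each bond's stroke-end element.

β2 stroke→Sf1  (Sf1 (Sf) sets flow on bond)
β1 stroke→I1  (I1 outputs flow p/I1)
β3 stroke→I2  (prefer integral on I2)
β0 stroke→J2  (J2 needs exactly one e-in)
β4 stroke→J1  (only one effort-in slot at J1)

#0 stroke→J2
#1 stroke→I1
#2 stroke→Sf1
#3 stroke→I2
#4 stroke→J1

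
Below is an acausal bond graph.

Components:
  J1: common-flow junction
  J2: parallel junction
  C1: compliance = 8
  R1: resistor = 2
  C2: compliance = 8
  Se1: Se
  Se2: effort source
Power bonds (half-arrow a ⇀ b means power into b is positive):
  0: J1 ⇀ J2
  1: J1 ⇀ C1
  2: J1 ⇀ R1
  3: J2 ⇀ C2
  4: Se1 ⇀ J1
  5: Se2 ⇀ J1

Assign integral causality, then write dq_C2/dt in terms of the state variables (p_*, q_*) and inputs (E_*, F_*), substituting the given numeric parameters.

β4 stroke→J1  (Se1: effort source, stroke at far end)
β5 stroke→J1  (Se2 fixes effort; stroke away)
β1 stroke→J1  (C1 outputs effort q/C1)
β3 stroke→J2  (C2: C, integral causality)
β0 stroke→J1  (common-e at J2 fixed by 3)
β2 stroke→R1  (J1: last free bond brings flow in)

dq_C2/dt = E_Se1/2 + E_Se2/2 - q_C1/16 - q_C2/16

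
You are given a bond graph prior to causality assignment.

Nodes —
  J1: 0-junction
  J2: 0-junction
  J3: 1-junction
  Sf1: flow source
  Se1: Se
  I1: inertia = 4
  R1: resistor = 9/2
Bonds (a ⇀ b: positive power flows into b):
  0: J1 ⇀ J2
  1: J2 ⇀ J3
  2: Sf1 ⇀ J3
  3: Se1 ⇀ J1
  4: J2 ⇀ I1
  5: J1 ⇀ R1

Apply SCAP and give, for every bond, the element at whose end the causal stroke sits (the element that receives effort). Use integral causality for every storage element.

bond 0 stroke→J2
bond 1 stroke→J3
bond 2 stroke→Sf1
bond 3 stroke→J1
bond 4 stroke→I1
bond 5 stroke→R1

bond 2 stroke at Sf1  (Sf1 (Sf) sets flow on bond)
bond 3 stroke at J1  (Se1 (Se) sets effort on bond)
bond 0 stroke at J2  (J1: bond 3 brought effort, rest push out)
bond 5 stroke at R1  (0-jn J1 has e-setter on 3)
bond 1 stroke at J3  (0-jn J2 has e-setter on 0)
bond 4 stroke at I1  (0-jn J2 has e-setter on 0)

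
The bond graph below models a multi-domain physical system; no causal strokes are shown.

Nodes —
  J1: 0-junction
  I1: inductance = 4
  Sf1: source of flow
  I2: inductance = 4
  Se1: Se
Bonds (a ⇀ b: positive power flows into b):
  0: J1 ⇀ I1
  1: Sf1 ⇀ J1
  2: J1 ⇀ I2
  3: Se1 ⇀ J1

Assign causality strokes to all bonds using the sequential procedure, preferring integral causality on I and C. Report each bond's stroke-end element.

#1 →Sf1  (Sf1 (Sf) sets flow on bond)
#3 →J1  (Se1: effort source, stroke at far end)
#0 →I1  (J1 effort already set via bond 3)
#2 →I2  (0-jn J1 has e-setter on 3)

β0 |I1
β1 |Sf1
β2 |I2
β3 |J1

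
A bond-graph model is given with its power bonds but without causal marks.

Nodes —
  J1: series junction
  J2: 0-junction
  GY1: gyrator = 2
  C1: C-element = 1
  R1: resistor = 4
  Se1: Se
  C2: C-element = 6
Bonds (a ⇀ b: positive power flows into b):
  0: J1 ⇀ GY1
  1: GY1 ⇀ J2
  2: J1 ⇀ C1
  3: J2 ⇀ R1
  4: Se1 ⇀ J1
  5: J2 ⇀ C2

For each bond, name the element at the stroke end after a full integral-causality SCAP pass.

#4 stroke→J1  (Se1 (Se) sets effort on bond)
#2 stroke→J1  (C1 outputs effort q/C1)
#0 stroke→GY1  (only one flow-in slot at J1)
#1 stroke→GY1  (GY1: gyrator matches bond 0)
#5 stroke→J2  (C2 integral (e out))
#3 stroke→R1  (J2: bond 5 brought effort, rest push out)

β0 →GY1
β1 →GY1
β2 →J1
β3 →R1
β4 →J1
β5 →J2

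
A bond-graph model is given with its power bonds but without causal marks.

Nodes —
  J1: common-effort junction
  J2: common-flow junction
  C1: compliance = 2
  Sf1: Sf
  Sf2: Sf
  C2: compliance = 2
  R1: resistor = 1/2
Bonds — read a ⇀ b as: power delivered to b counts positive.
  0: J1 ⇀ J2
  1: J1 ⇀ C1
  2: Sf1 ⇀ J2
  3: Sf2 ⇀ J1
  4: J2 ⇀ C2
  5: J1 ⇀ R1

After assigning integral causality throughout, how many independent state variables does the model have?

b2 stroke at Sf1  (Sf1 (Sf) sets flow on bond)
b3 stroke at Sf2  (Sf2: flow source, stroke at near end)
b0 stroke at J2  (J2 flow already set via bond 2)
b4 stroke at J2  (J2: bond 2 brought flow, rest push out)
b1 stroke at J1  (C1 outputs effort q/C1)
b5 stroke at R1  (common-e at J1 fixed by 1)

2  (C1, C2 all integral)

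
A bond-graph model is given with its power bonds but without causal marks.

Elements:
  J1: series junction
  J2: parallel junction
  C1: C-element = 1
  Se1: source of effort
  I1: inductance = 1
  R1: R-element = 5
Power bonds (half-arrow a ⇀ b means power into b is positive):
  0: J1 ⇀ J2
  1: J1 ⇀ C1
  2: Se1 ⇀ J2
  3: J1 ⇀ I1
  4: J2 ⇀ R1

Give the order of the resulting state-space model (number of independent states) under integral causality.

2  (C1, I1 all integral)

bond 2 →J2  (Se1 fixes effort; stroke away)
bond 0 →J1  (J2: bond 2 brought effort, rest push out)
bond 4 →R1  (0-jn J2 has e-setter on 2)
bond 1 →J1  (C1 integral (e out))
bond 3 →I1  (J1: last free bond brings flow in)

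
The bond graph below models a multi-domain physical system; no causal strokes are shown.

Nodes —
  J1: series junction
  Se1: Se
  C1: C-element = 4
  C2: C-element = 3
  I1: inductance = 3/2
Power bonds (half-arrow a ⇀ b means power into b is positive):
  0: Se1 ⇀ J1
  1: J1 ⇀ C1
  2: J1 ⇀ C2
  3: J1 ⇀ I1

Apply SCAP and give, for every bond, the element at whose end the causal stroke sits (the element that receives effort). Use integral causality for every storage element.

bond 0 stroke→J1
bond 1 stroke→J1
bond 2 stroke→J1
bond 3 stroke→I1

β0 stroke at J1  (Se1: effort source, stroke at far end)
β1 stroke at J1  (C1: C, integral causality)
β2 stroke at J1  (prefer integral on C2)
β3 stroke at I1  (only one flow-in slot at J1)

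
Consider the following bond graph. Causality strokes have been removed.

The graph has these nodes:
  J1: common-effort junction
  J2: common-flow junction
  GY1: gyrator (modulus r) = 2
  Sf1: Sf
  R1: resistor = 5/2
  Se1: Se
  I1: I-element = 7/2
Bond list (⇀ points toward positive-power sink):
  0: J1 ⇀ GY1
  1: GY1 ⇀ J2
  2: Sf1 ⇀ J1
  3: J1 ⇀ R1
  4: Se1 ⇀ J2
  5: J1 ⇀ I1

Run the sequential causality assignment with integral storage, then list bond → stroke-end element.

#0 stroke at GY1
#1 stroke at GY1
#2 stroke at Sf1
#3 stroke at J1
#4 stroke at J2
#5 stroke at I1

bond 2 stroke at Sf1  (source Sf1 imposes f)
bond 4 stroke at J2  (Se1: effort source, stroke at far end)
bond 1 stroke at GY1  (closing 1-jn rule on J2)
bond 0 stroke at GY1  (through GY1, causality inverts; strokes same side of GY1)
bond 5 stroke at I1  (prefer integral on I1)
bond 3 stroke at J1  (only one effort-in slot at J1)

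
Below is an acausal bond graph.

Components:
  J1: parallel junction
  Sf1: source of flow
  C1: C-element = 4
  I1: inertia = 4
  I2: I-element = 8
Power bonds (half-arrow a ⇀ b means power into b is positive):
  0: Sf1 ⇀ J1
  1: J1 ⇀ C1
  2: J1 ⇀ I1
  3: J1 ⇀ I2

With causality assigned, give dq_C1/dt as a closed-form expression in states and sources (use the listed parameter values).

dq_C1/dt = F_Sf1 - p_I1/4 - p_I2/8

bond 0 |Sf1  (source Sf1 imposes f)
bond 1 |J1  (C1 integral (e out))
bond 2 |I1  (J1 effort already set via bond 1)
bond 3 |I2  (common-e at J1 fixed by 1)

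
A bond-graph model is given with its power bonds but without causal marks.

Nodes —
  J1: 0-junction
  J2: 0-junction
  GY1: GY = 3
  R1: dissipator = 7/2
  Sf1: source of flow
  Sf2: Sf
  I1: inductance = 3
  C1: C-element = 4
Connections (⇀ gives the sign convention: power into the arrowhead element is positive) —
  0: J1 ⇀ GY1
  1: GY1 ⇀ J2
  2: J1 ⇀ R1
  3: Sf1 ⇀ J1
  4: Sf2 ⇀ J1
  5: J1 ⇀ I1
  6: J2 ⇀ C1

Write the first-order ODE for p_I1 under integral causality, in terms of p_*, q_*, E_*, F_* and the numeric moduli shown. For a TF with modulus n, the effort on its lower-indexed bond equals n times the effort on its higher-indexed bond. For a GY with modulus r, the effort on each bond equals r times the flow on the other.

β3 →Sf1  (source Sf1 imposes f)
β4 →Sf2  (Sf2 fixes flow; stroke at Sf2)
β5 →I1  (I1 outputs flow p/I1)
β6 →J2  (C1: C, integral causality)
β1 →GY1  (common-e at J2 fixed by 6)
β0 →GY1  (GY1: gyrator matches bond 1)
β2 →J1  (J1: last free bond brings effort in)

dp_I1/dt = 7*F_Sf1/2 + 7*F_Sf2/2 - 7*p_I1/6 - 7*q_C1/24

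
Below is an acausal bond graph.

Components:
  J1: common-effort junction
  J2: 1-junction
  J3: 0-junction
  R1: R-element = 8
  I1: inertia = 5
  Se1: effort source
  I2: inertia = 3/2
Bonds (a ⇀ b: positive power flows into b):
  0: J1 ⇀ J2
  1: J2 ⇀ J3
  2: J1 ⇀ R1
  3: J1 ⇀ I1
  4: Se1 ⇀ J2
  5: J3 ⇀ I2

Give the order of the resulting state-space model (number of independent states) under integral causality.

2  (I1, I2 all integral)

β4 →J2  (Se1: effort source, stroke at far end)
β3 →I1  (I1 outputs flow p/I1)
β5 →I2  (I2 integral (f out))
β1 →J3  (closing 0-jn rule on J3)
β0 →J2  (J2: bond 1 brought flow, rest push out)
β2 →J1  (closing 0-jn rule on J1)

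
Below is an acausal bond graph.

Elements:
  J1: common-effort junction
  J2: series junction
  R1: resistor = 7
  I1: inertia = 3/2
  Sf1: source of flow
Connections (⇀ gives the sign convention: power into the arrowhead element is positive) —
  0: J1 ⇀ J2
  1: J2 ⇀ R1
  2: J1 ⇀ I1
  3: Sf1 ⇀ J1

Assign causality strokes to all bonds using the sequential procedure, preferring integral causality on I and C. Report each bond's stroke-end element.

#0 stroke at J1
#1 stroke at J2
#2 stroke at I1
#3 stroke at Sf1

#3 stroke→Sf1  (Sf1 fixes flow; stroke at Sf1)
#2 stroke→I1  (I1 integral (f out))
#0 stroke→J1  (closing 0-jn rule on J1)
#1 stroke→J2  (1-jn J2 has f-setter on 0)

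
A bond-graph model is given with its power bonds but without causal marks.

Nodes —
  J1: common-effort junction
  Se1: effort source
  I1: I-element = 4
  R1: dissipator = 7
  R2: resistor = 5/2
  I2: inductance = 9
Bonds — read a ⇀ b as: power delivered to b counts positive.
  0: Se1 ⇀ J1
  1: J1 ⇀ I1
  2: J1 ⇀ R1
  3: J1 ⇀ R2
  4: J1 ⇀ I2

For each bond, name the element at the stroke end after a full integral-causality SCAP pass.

β0 →J1
β1 →I1
β2 →R1
β3 →R2
β4 →I2

#0 stroke at J1  (Se1: effort source, stroke at far end)
#1 stroke at I1  (J1: bond 0 brought effort, rest push out)
#2 stroke at R1  (0-jn J1 has e-setter on 0)
#3 stroke at R2  (common-e at J1 fixed by 0)
#4 stroke at I2  (common-e at J1 fixed by 0)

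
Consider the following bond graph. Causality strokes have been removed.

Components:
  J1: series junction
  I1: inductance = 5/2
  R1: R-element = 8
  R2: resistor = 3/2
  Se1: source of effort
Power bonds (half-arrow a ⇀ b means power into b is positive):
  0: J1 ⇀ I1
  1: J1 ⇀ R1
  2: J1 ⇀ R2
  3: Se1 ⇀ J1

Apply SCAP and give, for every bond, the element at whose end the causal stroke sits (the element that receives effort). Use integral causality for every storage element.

#3 |J1  (source Se1 imposes e)
#0 |I1  (I1: I, integral causality)
#1 |J1  (common-f at J1 fixed by 0)
#2 |J1  (J1 flow already set via bond 0)

β0 stroke at I1
β1 stroke at J1
β2 stroke at J1
β3 stroke at J1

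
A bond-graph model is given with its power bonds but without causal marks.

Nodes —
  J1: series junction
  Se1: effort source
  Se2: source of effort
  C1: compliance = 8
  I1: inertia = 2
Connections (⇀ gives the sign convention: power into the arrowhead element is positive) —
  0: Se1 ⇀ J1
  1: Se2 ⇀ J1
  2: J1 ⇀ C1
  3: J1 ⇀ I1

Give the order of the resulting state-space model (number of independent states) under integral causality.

2  (C1, I1 all integral)

b0 stroke at J1  (Se1: effort source, stroke at far end)
b1 stroke at J1  (Se2 (Se) sets effort on bond)
b2 stroke at J1  (C1 integral (e out))
b3 stroke at I1  (J1: last free bond brings flow in)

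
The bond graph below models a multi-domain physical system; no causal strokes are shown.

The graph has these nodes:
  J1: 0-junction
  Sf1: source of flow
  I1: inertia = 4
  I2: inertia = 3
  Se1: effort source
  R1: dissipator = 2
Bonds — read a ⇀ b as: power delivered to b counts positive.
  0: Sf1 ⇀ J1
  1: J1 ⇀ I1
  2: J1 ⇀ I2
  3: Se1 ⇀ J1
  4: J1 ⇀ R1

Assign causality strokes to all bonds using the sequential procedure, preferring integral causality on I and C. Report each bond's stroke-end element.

bond 0 |Sf1  (Sf1 fixes flow; stroke at Sf1)
bond 3 |J1  (Se1: effort source, stroke at far end)
bond 1 |I1  (J1: bond 3 brought effort, rest push out)
bond 2 |I2  (J1: bond 3 brought effort, rest push out)
bond 4 |R1  (0-jn J1 has e-setter on 3)

bond 0 stroke at Sf1
bond 1 stroke at I1
bond 2 stroke at I2
bond 3 stroke at J1
bond 4 stroke at R1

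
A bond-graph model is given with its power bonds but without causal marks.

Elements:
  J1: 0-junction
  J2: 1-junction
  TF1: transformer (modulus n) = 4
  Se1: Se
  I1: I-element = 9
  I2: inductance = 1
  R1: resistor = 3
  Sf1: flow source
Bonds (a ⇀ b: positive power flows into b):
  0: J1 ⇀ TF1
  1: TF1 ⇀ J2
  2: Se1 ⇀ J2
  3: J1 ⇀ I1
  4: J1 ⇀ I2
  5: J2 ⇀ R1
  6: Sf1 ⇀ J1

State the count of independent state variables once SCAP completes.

2  (I1, I2 all integral)

β2 stroke at J2  (Se1: effort source, stroke at far end)
β6 stroke at Sf1  (Sf1 (Sf) sets flow on bond)
β3 stroke at I1  (I1 integral (f out))
β4 stroke at I2  (I2 integral (f out))
β0 stroke at J1  (only one effort-in slot at J1)
β1 stroke at TF1  (through TF1, causality passes straight; one stroke at TF1)
β5 stroke at J2  (J2 flow already set via bond 1)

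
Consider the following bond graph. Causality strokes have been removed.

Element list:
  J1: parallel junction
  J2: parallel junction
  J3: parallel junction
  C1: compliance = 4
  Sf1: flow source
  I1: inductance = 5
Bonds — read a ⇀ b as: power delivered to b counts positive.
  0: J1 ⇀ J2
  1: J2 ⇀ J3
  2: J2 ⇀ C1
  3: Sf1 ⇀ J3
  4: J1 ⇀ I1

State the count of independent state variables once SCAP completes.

2  (C1, I1 all integral)

β3 →Sf1  (Sf1 (Sf) sets flow on bond)
β1 →J3  (J3: last free bond brings effort in)
β2 →J2  (prefer integral on C1)
β0 →J1  (J2 effort already set via bond 2)
β4 →I1  (0-jn J1 has e-setter on 0)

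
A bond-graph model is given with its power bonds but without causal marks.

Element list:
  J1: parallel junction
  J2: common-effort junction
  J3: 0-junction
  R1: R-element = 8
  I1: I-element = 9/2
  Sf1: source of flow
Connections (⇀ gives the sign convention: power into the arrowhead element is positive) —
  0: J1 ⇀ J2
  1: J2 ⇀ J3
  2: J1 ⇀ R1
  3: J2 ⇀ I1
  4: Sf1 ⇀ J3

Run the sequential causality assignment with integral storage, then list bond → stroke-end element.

b0 |J2
b1 |J3
b2 |J1
b3 |I1
b4 |Sf1

bond 4 stroke at Sf1  (Sf1 (Sf) sets flow on bond)
bond 1 stroke at J3  (closing 0-jn rule on J3)
bond 3 stroke at I1  (I1 outputs flow p/I1)
bond 0 stroke at J2  (closing 0-jn rule on J2)
bond 2 stroke at J1  (J1 needs exactly one e-in)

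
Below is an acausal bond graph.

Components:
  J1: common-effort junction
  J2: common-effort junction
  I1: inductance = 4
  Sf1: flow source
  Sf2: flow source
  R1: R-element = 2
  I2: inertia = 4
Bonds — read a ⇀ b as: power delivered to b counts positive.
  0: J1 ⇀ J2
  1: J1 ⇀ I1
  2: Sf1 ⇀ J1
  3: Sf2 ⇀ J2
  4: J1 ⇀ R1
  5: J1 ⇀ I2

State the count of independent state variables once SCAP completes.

2  (I1, I2 all integral)

bond 2 →Sf1  (Sf1: flow source, stroke at near end)
bond 3 →Sf2  (Sf2 (Sf) sets flow on bond)
bond 0 →J2  (J2: last free bond brings effort in)
bond 1 →I1  (I1 integral (f out))
bond 5 →I2  (I2 outputs flow p/I2)
bond 4 →J1  (only one effort-in slot at J1)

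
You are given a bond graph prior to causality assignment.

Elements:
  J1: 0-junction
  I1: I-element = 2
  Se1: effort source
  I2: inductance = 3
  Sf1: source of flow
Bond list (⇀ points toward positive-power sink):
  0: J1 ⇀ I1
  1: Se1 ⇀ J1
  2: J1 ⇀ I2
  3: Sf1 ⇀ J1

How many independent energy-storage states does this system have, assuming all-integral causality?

2  (I1, I2 all integral)

b1 stroke→J1  (Se1: effort source, stroke at far end)
b3 stroke→Sf1  (Sf1 fixes flow; stroke at Sf1)
b0 stroke→I1  (J1 effort already set via bond 1)
b2 stroke→I2  (J1: bond 1 brought effort, rest push out)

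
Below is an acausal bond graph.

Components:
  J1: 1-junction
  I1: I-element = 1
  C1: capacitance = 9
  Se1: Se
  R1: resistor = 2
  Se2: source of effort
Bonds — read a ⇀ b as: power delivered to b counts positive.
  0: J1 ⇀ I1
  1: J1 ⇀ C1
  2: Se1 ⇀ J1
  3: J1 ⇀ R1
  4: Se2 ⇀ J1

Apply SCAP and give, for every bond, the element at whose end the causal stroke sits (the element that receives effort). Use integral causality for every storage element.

bond 2 →J1  (Se1 fixes effort; stroke away)
bond 4 →J1  (Se2: effort source, stroke at far end)
bond 0 →I1  (I1: I, integral causality)
bond 1 →J1  (1-jn J1 has f-setter on 0)
bond 3 →J1  (1-jn J1 has f-setter on 0)

#0 |I1
#1 |J1
#2 |J1
#3 |J1
#4 |J1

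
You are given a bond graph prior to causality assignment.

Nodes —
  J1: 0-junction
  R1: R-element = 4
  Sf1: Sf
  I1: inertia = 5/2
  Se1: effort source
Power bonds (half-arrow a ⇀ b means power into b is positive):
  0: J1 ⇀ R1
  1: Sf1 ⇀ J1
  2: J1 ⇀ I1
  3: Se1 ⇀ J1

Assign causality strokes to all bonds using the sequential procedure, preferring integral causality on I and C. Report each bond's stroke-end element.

bond 1 →Sf1  (Sf1: flow source, stroke at near end)
bond 3 →J1  (Se1 (Se) sets effort on bond)
bond 0 →R1  (J1 effort already set via bond 3)
bond 2 →I1  (common-e at J1 fixed by 3)

β0 |R1
β1 |Sf1
β2 |I1
β3 |J1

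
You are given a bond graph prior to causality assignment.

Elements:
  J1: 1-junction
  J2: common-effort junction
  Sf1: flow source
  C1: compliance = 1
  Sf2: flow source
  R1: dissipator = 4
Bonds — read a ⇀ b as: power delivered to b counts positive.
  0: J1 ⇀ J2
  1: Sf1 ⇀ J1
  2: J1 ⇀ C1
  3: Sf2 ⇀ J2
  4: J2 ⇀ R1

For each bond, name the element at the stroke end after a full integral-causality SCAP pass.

bond 1 stroke→Sf1  (Sf1: flow source, stroke at near end)
bond 3 stroke→Sf2  (Sf2 (Sf) sets flow on bond)
bond 0 stroke→J1  (J1: bond 1 brought flow, rest push out)
bond 2 stroke→J1  (J1: bond 1 brought flow, rest push out)
bond 4 stroke→J2  (only one effort-in slot at J2)

#0 |J1
#1 |Sf1
#2 |J1
#3 |Sf2
#4 |J2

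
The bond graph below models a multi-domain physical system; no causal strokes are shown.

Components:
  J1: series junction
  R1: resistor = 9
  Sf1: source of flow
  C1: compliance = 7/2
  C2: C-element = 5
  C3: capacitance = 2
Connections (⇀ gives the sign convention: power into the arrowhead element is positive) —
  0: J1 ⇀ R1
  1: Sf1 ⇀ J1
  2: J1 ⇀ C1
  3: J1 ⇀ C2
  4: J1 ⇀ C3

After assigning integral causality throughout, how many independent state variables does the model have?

b1 →Sf1  (source Sf1 imposes f)
b0 →J1  (common-f at J1 fixed by 1)
b2 →J1  (J1: bond 1 brought flow, rest push out)
b3 →J1  (common-f at J1 fixed by 1)
b4 →J1  (J1 flow already set via bond 1)

3  (C1, C2, C3 all integral)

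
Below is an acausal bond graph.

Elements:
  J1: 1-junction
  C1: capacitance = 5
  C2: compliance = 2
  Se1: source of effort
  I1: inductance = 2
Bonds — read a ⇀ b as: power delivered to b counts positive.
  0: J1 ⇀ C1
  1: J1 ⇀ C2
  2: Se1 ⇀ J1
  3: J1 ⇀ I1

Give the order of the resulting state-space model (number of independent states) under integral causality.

β2 stroke→J1  (Se1: effort source, stroke at far end)
β0 stroke→J1  (C1 integral (e out))
β1 stroke→J1  (C2: C, integral causality)
β3 stroke→I1  (J1: last free bond brings flow in)

3  (C1, C2, I1 all integral)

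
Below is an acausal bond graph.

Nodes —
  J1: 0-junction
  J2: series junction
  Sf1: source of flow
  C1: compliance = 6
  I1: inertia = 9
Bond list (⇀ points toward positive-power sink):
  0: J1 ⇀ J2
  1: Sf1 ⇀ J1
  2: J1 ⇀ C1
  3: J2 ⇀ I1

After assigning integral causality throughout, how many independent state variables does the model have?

2  (C1, I1 all integral)

β1 stroke→Sf1  (source Sf1 imposes f)
β2 stroke→J1  (C1: C, integral causality)
β0 stroke→J2  (0-jn J1 has e-setter on 2)
β3 stroke→I1  (J2: last free bond brings flow in)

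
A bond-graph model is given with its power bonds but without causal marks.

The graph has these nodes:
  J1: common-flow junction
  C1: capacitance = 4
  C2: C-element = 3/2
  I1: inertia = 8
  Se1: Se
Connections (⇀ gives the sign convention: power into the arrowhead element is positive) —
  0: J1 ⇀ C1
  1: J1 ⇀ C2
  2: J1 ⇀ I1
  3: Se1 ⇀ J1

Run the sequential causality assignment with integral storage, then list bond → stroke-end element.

bond 3 |J1  (Se1 fixes effort; stroke away)
bond 0 |J1  (C1 integral (e out))
bond 1 |J1  (prefer integral on C2)
bond 2 |I1  (only one flow-in slot at J1)

bond 0 →J1
bond 1 →J1
bond 2 →I1
bond 3 →J1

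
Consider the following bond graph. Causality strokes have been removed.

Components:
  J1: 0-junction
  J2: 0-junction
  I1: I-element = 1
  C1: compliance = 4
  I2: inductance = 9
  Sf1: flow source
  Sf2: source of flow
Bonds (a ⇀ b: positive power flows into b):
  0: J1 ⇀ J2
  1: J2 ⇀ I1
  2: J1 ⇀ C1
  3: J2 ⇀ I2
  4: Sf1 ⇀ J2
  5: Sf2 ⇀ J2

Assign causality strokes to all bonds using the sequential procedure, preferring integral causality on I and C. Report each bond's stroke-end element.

b0 |J2
b1 |I1
b2 |J1
b3 |I2
b4 |Sf1
b5 |Sf2

#4 →Sf1  (Sf1 fixes flow; stroke at Sf1)
#5 →Sf2  (Sf2: flow source, stroke at near end)
#1 →I1  (I1 outputs flow p/I1)
#2 →J1  (C1 outputs effort q/C1)
#0 →J2  (J1 effort already set via bond 2)
#3 →I2  (J2 effort already set via bond 0)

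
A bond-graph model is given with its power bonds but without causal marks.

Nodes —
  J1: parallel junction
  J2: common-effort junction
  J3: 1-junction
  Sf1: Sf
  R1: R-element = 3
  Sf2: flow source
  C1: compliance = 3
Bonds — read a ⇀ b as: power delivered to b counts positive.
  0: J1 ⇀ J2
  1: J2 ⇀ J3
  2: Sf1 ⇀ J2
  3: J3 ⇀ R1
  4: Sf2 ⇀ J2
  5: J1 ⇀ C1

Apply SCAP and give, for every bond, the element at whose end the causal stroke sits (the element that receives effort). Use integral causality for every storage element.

#2 |Sf1  (Sf1 (Sf) sets flow on bond)
#4 |Sf2  (source Sf2 imposes f)
#5 |J1  (C1 integral (e out))
#0 |J2  (0-jn J1 has e-setter on 5)
#1 |J3  (J2 effort already set via bond 0)
#3 |R1  (only one flow-in slot at J3)

bond 0 |J2
bond 1 |J3
bond 2 |Sf1
bond 3 |R1
bond 4 |Sf2
bond 5 |J1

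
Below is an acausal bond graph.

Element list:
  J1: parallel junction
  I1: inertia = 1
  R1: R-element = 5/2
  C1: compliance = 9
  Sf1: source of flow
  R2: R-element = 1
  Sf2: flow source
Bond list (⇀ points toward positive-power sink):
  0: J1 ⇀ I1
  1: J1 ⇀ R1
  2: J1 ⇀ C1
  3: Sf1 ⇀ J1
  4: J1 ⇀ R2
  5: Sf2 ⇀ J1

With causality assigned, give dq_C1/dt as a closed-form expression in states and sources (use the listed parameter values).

dq_C1/dt = F_Sf1 + F_Sf2 - p_I1 - 7*q_C1/45

bond 3 →Sf1  (Sf1 fixes flow; stroke at Sf1)
bond 5 →Sf2  (Sf2 (Sf) sets flow on bond)
bond 0 →I1  (I1 outputs flow p/I1)
bond 2 →J1  (C1 outputs effort q/C1)
bond 1 →R1  (0-jn J1 has e-setter on 2)
bond 4 →R2  (common-e at J1 fixed by 2)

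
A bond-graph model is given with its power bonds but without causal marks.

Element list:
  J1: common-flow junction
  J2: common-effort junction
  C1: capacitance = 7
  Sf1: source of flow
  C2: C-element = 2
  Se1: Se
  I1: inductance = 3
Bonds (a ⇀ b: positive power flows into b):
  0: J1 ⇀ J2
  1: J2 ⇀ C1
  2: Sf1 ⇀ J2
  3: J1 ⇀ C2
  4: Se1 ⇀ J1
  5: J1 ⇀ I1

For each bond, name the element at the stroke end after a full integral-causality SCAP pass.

#2 stroke→Sf1  (Sf1 fixes flow; stroke at Sf1)
#4 stroke→J1  (Se1 fixes effort; stroke away)
#1 stroke→J2  (C1 outputs effort q/C1)
#0 stroke→J1  (J2 effort already set via bond 1)
#3 stroke→J1  (prefer integral on C2)
#5 stroke→I1  (J1: last free bond brings flow in)

b0 →J1
b1 →J2
b2 →Sf1
b3 →J1
b4 →J1
b5 →I1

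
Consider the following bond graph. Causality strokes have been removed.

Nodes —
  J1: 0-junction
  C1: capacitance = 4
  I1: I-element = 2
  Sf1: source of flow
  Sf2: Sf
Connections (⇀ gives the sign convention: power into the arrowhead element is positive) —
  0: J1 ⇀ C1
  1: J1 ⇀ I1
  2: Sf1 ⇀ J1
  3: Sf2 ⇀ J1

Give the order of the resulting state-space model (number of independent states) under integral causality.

2  (C1, I1 all integral)

β2 →Sf1  (Sf1 fixes flow; stroke at Sf1)
β3 →Sf2  (source Sf2 imposes f)
β0 →J1  (C1 integral (e out))
β1 →I1  (J1 effort already set via bond 0)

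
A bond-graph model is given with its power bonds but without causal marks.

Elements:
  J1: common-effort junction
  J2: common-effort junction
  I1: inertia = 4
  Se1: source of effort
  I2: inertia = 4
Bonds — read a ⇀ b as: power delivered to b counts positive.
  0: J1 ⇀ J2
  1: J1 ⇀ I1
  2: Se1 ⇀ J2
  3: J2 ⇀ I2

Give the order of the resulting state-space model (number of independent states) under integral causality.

β2 →J2  (Se1 fixes effort; stroke away)
β0 →J1  (J2: bond 2 brought effort, rest push out)
β3 →I2  (0-jn J2 has e-setter on 2)
β1 →I1  (0-jn J1 has e-setter on 0)

2  (I1, I2 all integral)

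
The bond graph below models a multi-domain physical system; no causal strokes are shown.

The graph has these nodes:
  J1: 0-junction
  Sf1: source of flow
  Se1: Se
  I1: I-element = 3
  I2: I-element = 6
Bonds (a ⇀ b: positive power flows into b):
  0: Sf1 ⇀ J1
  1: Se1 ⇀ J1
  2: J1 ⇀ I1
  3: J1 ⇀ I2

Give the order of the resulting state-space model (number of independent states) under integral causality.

2  (I1, I2 all integral)

#0 stroke at Sf1  (Sf1: flow source, stroke at near end)
#1 stroke at J1  (Se1: effort source, stroke at far end)
#2 stroke at I1  (J1 effort already set via bond 1)
#3 stroke at I2  (J1: bond 1 brought effort, rest push out)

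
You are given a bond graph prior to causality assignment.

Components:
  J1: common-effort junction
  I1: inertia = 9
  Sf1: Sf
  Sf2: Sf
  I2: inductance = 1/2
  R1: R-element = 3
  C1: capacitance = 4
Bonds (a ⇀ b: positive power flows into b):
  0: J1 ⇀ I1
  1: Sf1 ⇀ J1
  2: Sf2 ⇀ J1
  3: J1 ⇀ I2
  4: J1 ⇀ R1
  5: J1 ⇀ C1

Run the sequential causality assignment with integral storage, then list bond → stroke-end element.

b0 →I1
b1 →Sf1
b2 →Sf2
b3 →I2
b4 →R1
b5 →J1

#1 stroke at Sf1  (source Sf1 imposes f)
#2 stroke at Sf2  (Sf2 (Sf) sets flow on bond)
#0 stroke at I1  (I1 outputs flow p/I1)
#3 stroke at I2  (I2: I, integral causality)
#5 stroke at J1  (C1 integral (e out))
#4 stroke at R1  (common-e at J1 fixed by 5)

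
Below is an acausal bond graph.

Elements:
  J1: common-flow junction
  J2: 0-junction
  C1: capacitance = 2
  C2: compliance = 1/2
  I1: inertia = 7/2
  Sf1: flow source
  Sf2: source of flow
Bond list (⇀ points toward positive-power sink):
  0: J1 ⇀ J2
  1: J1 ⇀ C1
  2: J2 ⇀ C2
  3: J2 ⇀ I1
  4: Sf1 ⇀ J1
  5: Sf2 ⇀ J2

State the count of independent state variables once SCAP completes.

β4 |Sf1  (Sf1 fixes flow; stroke at Sf1)
β5 |Sf2  (source Sf2 imposes f)
β0 |J1  (J1 flow already set via bond 4)
β1 |J1  (J1 flow already set via bond 4)
β2 |J2  (C2: C, integral causality)
β3 |I1  (0-jn J2 has e-setter on 2)

3  (C1, C2, I1 all integral)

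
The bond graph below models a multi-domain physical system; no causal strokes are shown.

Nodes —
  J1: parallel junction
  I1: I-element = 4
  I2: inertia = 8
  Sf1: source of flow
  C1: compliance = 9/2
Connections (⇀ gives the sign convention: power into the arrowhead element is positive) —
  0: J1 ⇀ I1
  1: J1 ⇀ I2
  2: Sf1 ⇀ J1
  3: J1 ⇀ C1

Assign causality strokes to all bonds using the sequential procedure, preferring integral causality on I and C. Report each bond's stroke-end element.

bond 0 →I1
bond 1 →I2
bond 2 →Sf1
bond 3 →J1

β2 →Sf1  (Sf1 (Sf) sets flow on bond)
β0 →I1  (I1 outputs flow p/I1)
β1 →I2  (I2 outputs flow p/I2)
β3 →J1  (J1: last free bond brings effort in)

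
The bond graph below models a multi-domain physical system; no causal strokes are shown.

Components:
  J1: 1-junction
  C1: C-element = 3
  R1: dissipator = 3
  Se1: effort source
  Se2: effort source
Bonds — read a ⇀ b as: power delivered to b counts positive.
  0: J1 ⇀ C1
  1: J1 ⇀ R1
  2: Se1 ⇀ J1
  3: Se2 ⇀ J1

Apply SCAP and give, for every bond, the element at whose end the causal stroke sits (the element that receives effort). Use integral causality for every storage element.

#0 stroke at J1
#1 stroke at R1
#2 stroke at J1
#3 stroke at J1

β2 →J1  (source Se1 imposes e)
β3 →J1  (Se2 fixes effort; stroke away)
β0 →J1  (C1 outputs effort q/C1)
β1 →R1  (only one flow-in slot at J1)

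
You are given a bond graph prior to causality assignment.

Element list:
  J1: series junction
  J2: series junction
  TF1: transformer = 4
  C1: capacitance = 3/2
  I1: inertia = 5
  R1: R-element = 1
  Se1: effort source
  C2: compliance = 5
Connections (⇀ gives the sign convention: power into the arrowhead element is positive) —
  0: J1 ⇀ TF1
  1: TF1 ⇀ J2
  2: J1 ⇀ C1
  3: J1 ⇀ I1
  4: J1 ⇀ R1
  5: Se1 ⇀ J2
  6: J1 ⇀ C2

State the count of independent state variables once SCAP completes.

bond 5 |J2  (Se1: effort source, stroke at far end)
bond 1 |TF1  (J2: last free bond brings flow in)
bond 0 |J1  (through TF1, causality passes straight; one stroke at TF1)
bond 2 |J1  (prefer integral on C1)
bond 3 |I1  (I1: I, integral causality)
bond 4 |J1  (J1: bond 3 brought flow, rest push out)
bond 6 |J1  (J1: bond 3 brought flow, rest push out)

3  (C1, C2, I1 all integral)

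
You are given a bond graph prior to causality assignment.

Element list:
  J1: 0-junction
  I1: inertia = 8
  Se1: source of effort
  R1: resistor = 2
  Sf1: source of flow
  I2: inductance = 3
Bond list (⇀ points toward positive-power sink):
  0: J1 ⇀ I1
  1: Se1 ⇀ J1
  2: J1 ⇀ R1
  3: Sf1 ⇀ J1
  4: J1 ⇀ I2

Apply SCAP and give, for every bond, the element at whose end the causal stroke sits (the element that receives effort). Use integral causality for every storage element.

#1 →J1  (Se1 fixes effort; stroke away)
#3 →Sf1  (source Sf1 imposes f)
#0 →I1  (J1 effort already set via bond 1)
#2 →R1  (J1: bond 1 brought effort, rest push out)
#4 →I2  (J1: bond 1 brought effort, rest push out)

bond 0 |I1
bond 1 |J1
bond 2 |R1
bond 3 |Sf1
bond 4 |I2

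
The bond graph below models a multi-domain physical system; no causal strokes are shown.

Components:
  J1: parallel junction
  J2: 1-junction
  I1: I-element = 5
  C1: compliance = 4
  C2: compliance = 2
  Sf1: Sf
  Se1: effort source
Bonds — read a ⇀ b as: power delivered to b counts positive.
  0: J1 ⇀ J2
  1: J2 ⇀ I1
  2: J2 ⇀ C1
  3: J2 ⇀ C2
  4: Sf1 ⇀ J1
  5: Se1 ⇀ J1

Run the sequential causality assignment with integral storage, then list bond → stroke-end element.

bond 4 stroke→Sf1  (Sf1: flow source, stroke at near end)
bond 5 stroke→J1  (Se1 (Se) sets effort on bond)
bond 0 stroke→J2  (0-jn J1 has e-setter on 5)
bond 1 stroke→I1  (prefer integral on I1)
bond 2 stroke→J2  (J2: bond 1 brought flow, rest push out)
bond 3 stroke→J2  (J2: bond 1 brought flow, rest push out)

b0 →J2
b1 →I1
b2 →J2
b3 →J2
b4 →Sf1
b5 →J1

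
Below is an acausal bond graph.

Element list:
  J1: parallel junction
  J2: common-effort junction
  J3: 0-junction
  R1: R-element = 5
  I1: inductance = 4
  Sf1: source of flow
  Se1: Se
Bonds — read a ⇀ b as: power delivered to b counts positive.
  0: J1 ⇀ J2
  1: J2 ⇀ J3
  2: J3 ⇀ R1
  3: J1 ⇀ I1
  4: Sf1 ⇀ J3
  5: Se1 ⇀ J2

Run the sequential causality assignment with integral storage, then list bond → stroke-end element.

b0 →J1
b1 →J3
b2 →R1
b3 →I1
b4 →Sf1
b5 →J2

#4 stroke at Sf1  (source Sf1 imposes f)
#5 stroke at J2  (source Se1 imposes e)
#0 stroke at J1  (J2 effort already set via bond 5)
#1 stroke at J3  (0-jn J2 has e-setter on 5)
#2 stroke at R1  (J3 effort already set via bond 1)
#3 stroke at I1  (0-jn J1 has e-setter on 0)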